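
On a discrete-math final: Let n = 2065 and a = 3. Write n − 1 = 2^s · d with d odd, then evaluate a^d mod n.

1028

n − 1 = 2064 = 2^4 · 129, so s = 4 and d = 129.
Repeated squaring mod 2065: 3^1 ≡ 3, 3^2 ≡ 9, 3^4 ≡ 81, 3^8 ≡ 366, 3^16 ≡ 1796, 3^32 ≡ 86, 3^64 ≡ 1201, 3^128 ≡ 1031.
129 = 128 + 1, so 3^129 ≡ 1031·3 ≡ 1028 (mod 2065).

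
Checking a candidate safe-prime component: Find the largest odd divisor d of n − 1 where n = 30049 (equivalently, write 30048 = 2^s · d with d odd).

939

Halving: 30048 → 15024 → 7512 → 3756 → 1878 → 939; 939 is odd.
So 30048 = 2^5 · 939.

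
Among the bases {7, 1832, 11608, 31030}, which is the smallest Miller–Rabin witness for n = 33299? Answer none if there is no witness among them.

n − 1 = 33298 = 2^1 · 16649, so s = 1 and d = 16649.
Base 7: x_0 = 7^16649 mod 33299 = 10563. x_0 ∉ {1, 33298} and s = 1, so 7 is a Miller–Rabin witness and 33299 is composite.
Base 1832: x_0 = 1832^16649 mod 33299 = 32665. x_0 ∉ {1, 33298} and s = 1, so 1832 is a Miller–Rabin witness and 33299 is composite.
Base 11608: x_0 = 11608^16649 mod 33299 = 31322. x_0 ∉ {1, 33298} and s = 1, so 11608 is a Miller–Rabin witness and 33299 is composite.
Base 31030: x_0 = 31030^16649 mod 33299 = 14804. x_0 ∉ {1, 33298} and s = 1, so 31030 is a Miller–Rabin witness and 33299 is composite.
The smallest witness among the given bases is 7.

7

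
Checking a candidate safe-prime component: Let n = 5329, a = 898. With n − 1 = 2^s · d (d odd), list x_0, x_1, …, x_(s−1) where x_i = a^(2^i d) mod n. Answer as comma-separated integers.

1146, 2382, 3868, 2921

n − 1 = 5328 = 2^4 · 333, so s = 4 and d = 333.
x_0 = 898^333 mod 5329 = 1146.
x_1 = 1146^2 mod 5329 = 2382.
x_2 = 2382^2 mod 5329 = 3868.
x_3 = 3868^2 mod 5329 = 2921.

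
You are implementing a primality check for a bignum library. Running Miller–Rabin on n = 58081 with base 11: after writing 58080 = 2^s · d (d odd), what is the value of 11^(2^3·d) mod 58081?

n − 1 = 58080 = 2^5 · 1815, so s = 5 and d = 1815.
x_0 = 11^1815 mod 58081 = 47829.
x_1 = 47829^2 mod 58081 = 34975.
x_2 = 34975^2 mod 58081 = 6684.
x_3 = 6684^2 mod 58081 = 11567.

11567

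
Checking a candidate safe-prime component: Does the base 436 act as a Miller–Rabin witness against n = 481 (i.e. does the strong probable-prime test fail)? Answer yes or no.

no

n − 1 = 480 = 2^5 · 15, so s = 5 and d = 15.
x_0 = 436^15 mod 481 = 265.
x_0 is neither 1 nor 480, so continue squaring.
x_1 = 265^2 mod 481 = 480.
x_1 ≡ −1, so 436 is not a witness.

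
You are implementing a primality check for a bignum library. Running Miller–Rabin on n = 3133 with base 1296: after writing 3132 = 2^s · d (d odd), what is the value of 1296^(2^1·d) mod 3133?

573

n − 1 = 3132 = 2^2 · 783, so s = 2 and d = 783.
x_0 = 1296^783 mod 3133 = 2133.
x_1 = 2133^2 mod 3133 = 573.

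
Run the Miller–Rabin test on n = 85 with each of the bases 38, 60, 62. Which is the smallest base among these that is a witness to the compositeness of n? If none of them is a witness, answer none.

60

n − 1 = 84 = 2^2 · 21, so s = 2 and d = 21.
Base 38: x_0 = 38^21 mod 85 = 38. x_0 is neither 1 nor 84, so continue squaring. x_1 = 38^2 mod 85 = 84. x_1 ≡ −1, so 38 is not a witness.
Base 60: x_0 = 60^21 mod 85 = 25. x_0 is neither 1 nor 84, so continue squaring. x_1 = 25^2 mod 85 = 30. Reached i = s−1 = 1 without hitting −1: 60 is a Miller–Rabin witness and 85 is composite.
Base 62: x_0 = 62^21 mod 85 = 27. x_0 is neither 1 nor 84, so continue squaring. x_1 = 27^2 mod 85 = 49. Reached i = s−1 = 1 without hitting −1: 62 is a Miller–Rabin witness and 85 is composite.
The smallest witness among the given bases is 60.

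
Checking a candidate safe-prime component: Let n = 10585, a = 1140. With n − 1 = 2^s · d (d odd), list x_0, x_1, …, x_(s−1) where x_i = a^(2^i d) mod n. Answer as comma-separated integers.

3015, 8295, 4525

n − 1 = 10584 = 2^3 · 1323, so s = 3 and d = 1323.
x_0 = 1140^1323 mod 10585 = 3015.
x_1 = 3015^2 mod 10585 = 8295.
x_2 = 8295^2 mod 10585 = 4525.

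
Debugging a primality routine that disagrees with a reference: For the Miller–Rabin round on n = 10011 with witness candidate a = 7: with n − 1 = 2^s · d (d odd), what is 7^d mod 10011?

4969

n − 1 = 10010 = 2^1 · 5005, so s = 1 and d = 5005.
7^5005 mod 10011 = 4969.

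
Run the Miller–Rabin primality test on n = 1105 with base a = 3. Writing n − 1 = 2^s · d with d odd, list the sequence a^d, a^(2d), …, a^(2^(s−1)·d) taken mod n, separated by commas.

1093, 144, 846, 781

n − 1 = 1104 = 2^4 · 69, so s = 4 and d = 69.
x_0 = 3^69 mod 1105 = 1093.
x_1 = 1093^2 mod 1105 = 144.
x_2 = 144^2 mod 1105 = 846.
x_3 = 846^2 mod 1105 = 781.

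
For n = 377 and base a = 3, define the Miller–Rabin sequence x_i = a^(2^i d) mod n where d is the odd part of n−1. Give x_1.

237

n − 1 = 376 = 2^3 · 47, so s = 3 and d = 47.
x_0 = 3^47 mod 377 = 308.
x_1 = 308^2 mod 377 = 237.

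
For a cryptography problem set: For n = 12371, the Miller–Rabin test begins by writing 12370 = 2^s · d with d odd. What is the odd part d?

6185

Halving: 12370 → 6185; 6185 is odd.
So 12370 = 2^1 · 6185.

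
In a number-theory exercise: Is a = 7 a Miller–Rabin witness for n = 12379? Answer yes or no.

no

n − 1 = 12378 = 2^1 · 6189, so s = 1 and d = 6189.
x_0 = 7^6189 mod 12379 = 1.
x_0 = 1, so 7 is not a witness.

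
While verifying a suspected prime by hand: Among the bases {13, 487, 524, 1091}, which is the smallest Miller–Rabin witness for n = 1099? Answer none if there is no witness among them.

487

n − 1 = 1098 = 2^1 · 549, so s = 1 and d = 549.
Base 13: x_0 = 13^549 mod 1099 = 1098. x_0 = 1098 ≡ −1, so 13 is not a witness.
Base 487: x_0 = 487^549 mod 1099 = 799. x_0 ∉ {1, 1098} and s = 1, so 487 is a Miller–Rabin witness and 1099 is composite.
Base 524: x_0 = 524^549 mod 1099 = 587. x_0 ∉ {1, 1098} and s = 1, so 524 is a Miller–Rabin witness and 1099 is composite.
Base 1091: x_0 = 1091^549 mod 1099 = 41. x_0 ∉ {1, 1098} and s = 1, so 1091 is a Miller–Rabin witness and 1099 is composite.
The smallest witness among the given bases is 487.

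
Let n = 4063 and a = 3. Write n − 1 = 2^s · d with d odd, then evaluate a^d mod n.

108

n − 1 = 4062 = 2^1 · 2031, so s = 1 and d = 2031.
3^2031 mod 4063 = 108.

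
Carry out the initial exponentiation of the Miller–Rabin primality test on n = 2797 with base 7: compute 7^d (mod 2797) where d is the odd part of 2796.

2796

n − 1 = 2796 = 2^2 · 699, so s = 2 and d = 699.
By repeated squaring, 7^699 ≡ 2796 (mod 2797).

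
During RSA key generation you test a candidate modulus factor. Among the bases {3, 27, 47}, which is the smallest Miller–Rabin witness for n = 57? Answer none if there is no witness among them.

n − 1 = 56 = 2^3 · 7, so s = 3 and d = 7.
Base 3: x_0 = 3^7 mod 57 = 21. x_0 is neither 1 nor 56, so continue squaring. x_1 = 21^2 mod 57 = 42. x_2 = 42^2 mod 57 = 54. Reached i = s−1 = 2 without hitting −1: 3 is a Miller–Rabin witness and 57 is composite.
Base 27: x_0 = 27^7 mod 57 = 27. x_0 is neither 1 nor 56, so continue squaring. x_1 = 27^2 mod 57 = 45. x_2 = 45^2 mod 57 = 30. Reached i = s−1 = 2 without hitting −1: 27 is a Miller–Rabin witness and 57 is composite.
Base 47: x_0 = 47^7 mod 57 = 23. x_0 is neither 1 nor 56, so continue squaring. x_1 = 23^2 mod 57 = 16. x_2 = 16^2 mod 57 = 28. Reached i = s−1 = 2 without hitting −1: 47 is a Miller–Rabin witness and 57 is composite.
The smallest witness among the given bases is 3.

3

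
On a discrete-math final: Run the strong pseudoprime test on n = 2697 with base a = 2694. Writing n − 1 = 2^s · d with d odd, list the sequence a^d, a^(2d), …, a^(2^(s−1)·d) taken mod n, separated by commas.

n − 1 = 2696 = 2^3 · 337, so s = 3 and d = 337.
x_0 = 2694^337 mod 2697 = 1998.
x_1 = 1998^2 mod 2697 = 444.
x_2 = 444^2 mod 2697 = 255.

1998, 444, 255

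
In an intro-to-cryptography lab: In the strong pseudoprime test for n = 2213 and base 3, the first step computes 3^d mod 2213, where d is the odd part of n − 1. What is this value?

1083

n − 1 = 2212 = 2^2 · 553, so s = 2 and d = 553.
3^553 mod 2213 = 1083.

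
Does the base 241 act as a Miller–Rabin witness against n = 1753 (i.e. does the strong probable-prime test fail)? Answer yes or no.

no

n − 1 = 1752 = 2^3 · 219, so s = 3 and d = 219.
x_0 = 241^219 mod 1753 = 1563.
x_0 is neither 1 nor 1752, so continue squaring.
x_1 = 1563^2 mod 1753 = 1040.
x_2 = 1040^2 mod 1753 = 1752.
x_2 ≡ −1, so 241 is not a witness.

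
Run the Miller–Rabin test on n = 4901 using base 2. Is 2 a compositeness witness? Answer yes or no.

yes

n − 1 = 4900 = 2^2 · 1225, so s = 2 and d = 1225.
x_0 = 2^1225 mod 4901 = 2888.
x_0 is neither 1 nor 4900, so continue squaring.
x_1 = 2888^2 mod 4901 = 3943.
Reached i = s−1 = 1 without hitting −1: 2 is a Miller–Rabin witness and 4901 is composite.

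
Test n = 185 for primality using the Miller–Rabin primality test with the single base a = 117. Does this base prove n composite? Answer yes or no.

n − 1 = 184 = 2^3 · 23, so s = 3 and d = 23.
x_0 = 117^23 mod 185 = 68.
x_0 is neither 1 nor 184, so continue squaring.
x_1 = 68^2 mod 185 = 184.
x_1 ≡ −1, so 117 is not a witness.

no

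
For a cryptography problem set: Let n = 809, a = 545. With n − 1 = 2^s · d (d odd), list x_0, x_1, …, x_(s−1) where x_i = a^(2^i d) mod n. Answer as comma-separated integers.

n − 1 = 808 = 2^3 · 101, so s = 3 and d = 101.
x_0 = 545^101 mod 809 = 318.
x_1 = 318^2 mod 809 = 808.
x_2 = 808^2 mod 809 = 1.

318, 808, 1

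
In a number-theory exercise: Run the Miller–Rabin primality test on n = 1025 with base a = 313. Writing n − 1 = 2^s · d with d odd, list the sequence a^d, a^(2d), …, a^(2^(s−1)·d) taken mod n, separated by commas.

313, 594, 236, 346, 816, 631, 461, 346, 816, 631

n − 1 = 1024 = 2^10 · 1, so s = 10 and d = 1.
x_0 = 313^1 mod 1025 = 313.
x_1 = 313^2 mod 1025 = 594.
x_2 = 594^2 mod 1025 = 236.
x_3 = 236^2 mod 1025 = 346.
x_4 = 346^2 mod 1025 = 816.
x_5 = 816^2 mod 1025 = 631.
x_6 = 631^2 mod 1025 = 461.
x_7 = 461^2 mod 1025 = 346.
x_8 = 346^2 mod 1025 = 816.
x_9 = 816^2 mod 1025 = 631.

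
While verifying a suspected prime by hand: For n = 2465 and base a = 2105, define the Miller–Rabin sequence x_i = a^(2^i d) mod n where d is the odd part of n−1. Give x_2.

n − 1 = 2464 = 2^5 · 77, so s = 5 and d = 77.
x_0 = 2105^77 mod 2465 = 1960.
x_1 = 1960^2 mod 2465 = 1130.
x_2 = 1130^2 mod 2465 = 30.

30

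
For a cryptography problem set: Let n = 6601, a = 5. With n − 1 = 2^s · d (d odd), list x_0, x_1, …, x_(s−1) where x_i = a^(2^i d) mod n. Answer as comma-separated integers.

n − 1 = 6600 = 2^3 · 825, so s = 3 and d = 825.
x_0 = 5^825 mod 6601 = 3863.
x_1 = 3863^2 mod 6601 = 4509.
x_2 = 4509^2 mod 6601 = 1.

3863, 4509, 1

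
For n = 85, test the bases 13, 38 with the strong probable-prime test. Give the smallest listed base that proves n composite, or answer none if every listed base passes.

none

n − 1 = 84 = 2^2 · 21, so s = 2 and d = 21.
Base 13: x_0 = 13^21 mod 85 = 13. x_0 is neither 1 nor 84, so continue squaring. x_1 = 13^2 mod 85 = 84. x_1 ≡ −1, so 13 is not a witness.
Base 38: x_0 = 38^21 mod 85 = 38. x_0 is neither 1 nor 84, so continue squaring. x_1 = 38^2 mod 85 = 84. x_1 ≡ −1, so 38 is not a witness.
No listed base is a witness for 85.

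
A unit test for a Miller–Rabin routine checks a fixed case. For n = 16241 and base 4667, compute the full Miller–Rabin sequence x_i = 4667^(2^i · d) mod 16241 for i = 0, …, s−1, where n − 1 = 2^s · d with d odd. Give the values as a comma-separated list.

n − 1 = 16240 = 2^4 · 1015, so s = 4 and d = 1015.
x_0 = 4667^1015 mod 16241 = 15940.
x_1 = 15940^2 mod 16241 = 9396.
x_2 = 9396^2 mod 16241 = 14981.
x_3 = 14981^2 mod 16241 = 12223.

15940, 9396, 14981, 12223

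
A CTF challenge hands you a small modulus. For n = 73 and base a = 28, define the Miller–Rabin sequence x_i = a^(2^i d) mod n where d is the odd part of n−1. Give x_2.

n − 1 = 72 = 2^3 · 9, so s = 3 and d = 9.
By repeated squaring, 28^9 ≡ 10 (mod 73).
x_0 = 10.
x_1 = 10^2 mod 73 = 27.
x_2 = 27^2 mod 73 = 72.

72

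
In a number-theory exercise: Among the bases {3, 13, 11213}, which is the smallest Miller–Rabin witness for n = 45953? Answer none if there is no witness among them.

none

n − 1 = 45952 = 2^7 · 359, so s = 7 and d = 359.
Base 3: x_0 = 3^359 mod 45953 = 19053. x_0 is neither 1 nor 45952, so continue squaring. x_1 = 19053^2 mod 45953 = 34062. x_2 = 34062^2 mod 45953 = 44453. x_3 = 44453^2 mod 45953 = 44256. x_4 = 44256^2 mod 45953 = 30723. x_5 = 30723^2 mod 45953 = 28109. x_6 = 28109^2 mod 45953 = 45952. x_6 ≡ −1, so 3 is not a witness.
Base 13: x_0 = 13^359 mod 45953 = 10933. x_0 is neither 1 nor 45952, so continue squaring. x_1 = 10933^2 mod 45953 = 6736. x_2 = 6736^2 mod 45953 = 18085. x_3 = 18085^2 mod 45953 = 19724. x_4 = 19724^2 mod 45953 = 44031. x_5 = 44031^2 mod 45953 = 17844. x_6 = 17844^2 mod 45953 = 45952. x_6 ≡ −1, so 13 is not a witness.
Base 11213: x_0 = 11213^359 mod 45953 = 38221. x_0 is neither 1 nor 45952, so continue squaring. x_1 = 38221^2 mod 45953 = 44924. x_2 = 44924^2 mod 45953 = 1922. x_3 = 1922^2 mod 45953 = 17844. x_4 = 17844^2 mod 45953 = 45952. x_4 ≡ −1, so 11213 is not a witness.
No listed base is a witness for 45953.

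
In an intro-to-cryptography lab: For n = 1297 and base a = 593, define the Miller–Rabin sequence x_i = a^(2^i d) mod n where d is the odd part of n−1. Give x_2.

36

n − 1 = 1296 = 2^4 · 81, so s = 4 and d = 81.
Repeated squaring mod 1297: 593^1 ≡ 593, 593^2 ≡ 162, 593^4 ≡ 304, 593^8 ≡ 329, 593^16 ≡ 590, 593^32 ≡ 504, 593^64 ≡ 1101.
81 = 64 + 16 + 1, so 593^81 ≡ 1101·590·593 ≡ 464 (mod 1297).
x_0 = 464.
x_1 = 464^2 mod 1297 = 1291.
x_2 = 1291^2 mod 1297 = 36.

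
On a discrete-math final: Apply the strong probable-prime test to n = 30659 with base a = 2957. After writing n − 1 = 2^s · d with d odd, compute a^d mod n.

n − 1 = 30658 = 2^1 · 15329, so s = 1 and d = 15329.
2957^15329 mod 30659 = 17187.

17187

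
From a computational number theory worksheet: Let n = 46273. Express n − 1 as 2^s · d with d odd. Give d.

Halving: 46272 → 23136 → 11568 → 5784 → 2892 → 1446 → 723; 723 is odd.
So 46272 = 2^6 · 723.

723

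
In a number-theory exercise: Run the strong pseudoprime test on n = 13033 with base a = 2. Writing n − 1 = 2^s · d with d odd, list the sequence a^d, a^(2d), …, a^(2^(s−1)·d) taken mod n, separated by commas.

n − 1 = 13032 = 2^3 · 1629, so s = 3 and d = 1629.
x_0 = 2^1629 mod 13033 = 8809.
x_1 = 8809^2 mod 13033 = 13032.
x_2 = 13032^2 mod 13033 = 1.

8809, 13032, 1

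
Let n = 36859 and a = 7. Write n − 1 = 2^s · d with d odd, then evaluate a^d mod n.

n − 1 = 36858 = 2^1 · 18429, so s = 1 and d = 18429.
Repeated squaring mod 36859: 7^1 ≡ 7, 7^2 ≡ 49, 7^4 ≡ 2401, 7^8 ≡ 14797, 7^16 ≡ 8749, 7^32 ≡ 25717, 7^64 ≡ 3052, 7^128 ≡ 26236, 7^256 ≡ 22730, 7^512 ≡ 297, 7^1024 ≡ 14491, 7^2048 ≡ 3358, 7^4096 ≡ 34169, 7^8192 ≡ 11736, 7^16384 ≡ 28472.
18429 = 16384 + 1024 + 512 + 256 + 128 + 64 + 32 + 16 + 8 + 4 + 1, so 7^18429 ≡ 28472·14491·297·22730·26236·3052·25717·8749·14797·2401·7 ≡ 19011 (mod 36859).

19011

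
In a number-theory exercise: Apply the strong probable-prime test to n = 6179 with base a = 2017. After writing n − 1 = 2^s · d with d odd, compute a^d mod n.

3162

n − 1 = 6178 = 2^1 · 3089, so s = 1 and d = 3089.
Repeated squaring mod 6179: 2017^1 ≡ 2017, 2017^2 ≡ 2507, 2017^4 ≡ 1006, 2017^8 ≡ 4859, 2017^16 ≡ 6101, 2017^32 ≡ 6084, 2017^64 ≡ 2846, 2017^128 ≡ 5226, 2017^256 ≡ 6075, 2017^512 ≡ 4637, 2017^1024 ≡ 5028, 2017^2048 ≡ 2495.
3089 = 2048 + 1024 + 16 + 1, so 2017^3089 ≡ 2495·5028·6101·2017 ≡ 3162 (mod 6179).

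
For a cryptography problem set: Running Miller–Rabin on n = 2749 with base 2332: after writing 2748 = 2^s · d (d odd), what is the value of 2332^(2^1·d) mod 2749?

n − 1 = 2748 = 2^2 · 687, so s = 2 and d = 687.
Repeated squaring mod 2749: 2332^1 ≡ 2332, 2332^2 ≡ 702, 2332^4 ≡ 733, 2332^8 ≡ 1234, 2332^16 ≡ 2559, 2332^32 ≡ 363, 2332^64 ≡ 2566, 2332^128 ≡ 501, 2332^256 ≡ 842, 2332^512 ≡ 2471.
687 = 512 + 128 + 32 + 8 + 4 + 2 + 1, so 2332^687 ≡ 2471·501·363·1234·733·702·2332 ≡ 640 (mod 2749).
x_0 = 640.
x_1 = 640^2 mod 2749 = 2748.

2748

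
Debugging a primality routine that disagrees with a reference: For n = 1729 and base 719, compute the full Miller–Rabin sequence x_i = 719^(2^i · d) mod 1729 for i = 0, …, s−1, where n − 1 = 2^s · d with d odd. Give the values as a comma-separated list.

818, 1, 1, 1, 1, 1

n − 1 = 1728 = 2^6 · 27, so s = 6 and d = 27.
x_0 = 719^27 mod 1729 = 818.
x_1 = 818^2 mod 1729 = 1.
x_2 = 1^2 mod 1729 = 1.
x_3 = 1^2 mod 1729 = 1.
x_4 = 1^2 mod 1729 = 1.
x_5 = 1^2 mod 1729 = 1.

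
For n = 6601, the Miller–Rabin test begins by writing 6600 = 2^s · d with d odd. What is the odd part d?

Halving: 6600 → 3300 → 1650 → 825; 825 is odd.
So 6600 = 2^3 · 825.

825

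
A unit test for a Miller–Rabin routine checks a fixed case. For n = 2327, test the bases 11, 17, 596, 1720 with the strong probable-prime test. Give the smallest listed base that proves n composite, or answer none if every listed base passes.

11

n − 1 = 2326 = 2^1 · 1163, so s = 1 and d = 1163.
Base 11: x_0 = 11^1163 mod 2327 = 539. x_0 ∉ {1, 2326} and s = 1, so 11 is a Miller–Rabin witness and 2327 is composite.
Base 17: x_0 = 17^1163 mod 2327 = 1388. x_0 ∉ {1, 2326} and s = 1, so 17 is a Miller–Rabin witness and 2327 is composite.
Base 596: x_0 = 596^1163 mod 2327 = 955. x_0 ∉ {1, 2326} and s = 1, so 596 is a Miller–Rabin witness and 2327 is composite.
Base 1720: x_0 = 1720^1163 mod 2327 = 673. x_0 ∉ {1, 2326} and s = 1, so 1720 is a Miller–Rabin witness and 2327 is composite.
The smallest witness among the given bases is 11.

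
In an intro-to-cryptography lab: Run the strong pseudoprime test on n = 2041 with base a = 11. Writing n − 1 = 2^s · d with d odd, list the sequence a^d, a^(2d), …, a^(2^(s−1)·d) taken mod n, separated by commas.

1773, 389, 287

n − 1 = 2040 = 2^3 · 255, so s = 3 and d = 255.
x_0 = 11^255 mod 2041 = 1773.
x_1 = 1773^2 mod 2041 = 389.
x_2 = 389^2 mod 2041 = 287.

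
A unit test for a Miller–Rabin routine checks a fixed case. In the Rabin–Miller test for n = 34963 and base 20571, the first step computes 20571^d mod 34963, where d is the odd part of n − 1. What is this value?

1

n − 1 = 34962 = 2^1 · 17481, so s = 1 and d = 17481.
By repeated squaring, 20571^17481 ≡ 1 (mod 34963).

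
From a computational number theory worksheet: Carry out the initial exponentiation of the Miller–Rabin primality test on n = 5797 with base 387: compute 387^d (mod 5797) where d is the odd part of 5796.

897

n − 1 = 5796 = 2^2 · 1449, so s = 2 and d = 1449.
387^1449 mod 5797 = 897.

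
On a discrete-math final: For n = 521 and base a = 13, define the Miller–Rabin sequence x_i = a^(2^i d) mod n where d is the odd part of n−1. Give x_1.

n − 1 = 520 = 2^3 · 65, so s = 3 and d = 65.
x_0 = 13^65 mod 521 = 286.
x_1 = 286^2 mod 521 = 520.

520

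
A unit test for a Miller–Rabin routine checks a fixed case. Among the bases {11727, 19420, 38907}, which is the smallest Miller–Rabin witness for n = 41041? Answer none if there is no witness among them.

19420

n − 1 = 41040 = 2^4 · 2565, so s = 4 and d = 2565.
Base 11727: x_0 = 11727^2565 mod 41041 = 1. x_0 = 1, so 11727 is not a witness.
Base 19420: x_0 = 19420^2565 mod 41041 = 17480. x_0 is neither 1 nor 41040, so continue squaring. x_1 = 17480^2 mod 41041 = 155. x_2 = 155^2 mod 41041 = 24025. x_3 = 24025^2 mod 41041 = 1. x_3 = 1 but x_2 ≠ ±1, a nontrivial square root of 1 — 19420 is a witness and 41041 is composite.
Base 38907: x_0 = 38907^2565 mod 41041 = 14113. x_0 is neither 1 nor 41040, so continue squaring. x_1 = 14113^2 mod 41041 = 4796. x_2 = 4796^2 mod 41041 = 18656. x_3 = 18656^2 mod 41041 = 18656. Reached i = s−1 = 3 without hitting −1: 38907 is a Miller–Rabin witness and 41041 is composite.
The smallest witness among the given bases is 19420.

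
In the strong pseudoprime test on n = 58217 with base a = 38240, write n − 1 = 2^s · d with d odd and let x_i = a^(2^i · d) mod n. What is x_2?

n − 1 = 58216 = 2^3 · 7277, so s = 3 and d = 7277.
Repeated squaring mod 58217: 38240^1 ≡ 38240, 38240^2 ≡ 2994, 38240^4 ≡ 56835, 38240^8 ≡ 46980, 38240^16 ≡ 55713, 38240^32 ≡ 40797, 38240^64 ≡ 29396, 38240^128 ≡ 9885, 38240^256 ≡ 25099, 38240^512 ≡ 51861, 38240^1024 ≡ 54355, 38240^2048 ≡ 11492, 38240^4096 ≡ 29908.
7277 = 4096 + 2048 + 1024 + 64 + 32 + 8 + 4 + 1, so 38240^7277 ≡ 29908·11492·54355·29396·40797·46980·56835·38240 ≡ 57454 (mod 58217).
x_0 = 57454.
x_1 = 57454^2 mod 58217 = 58216.
x_2 = 58216^2 mod 58217 = 1.

1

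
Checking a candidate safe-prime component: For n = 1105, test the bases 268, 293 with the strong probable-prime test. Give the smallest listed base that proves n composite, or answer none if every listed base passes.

none

n − 1 = 1104 = 2^4 · 69, so s = 4 and d = 69.
Base 268: x_0 = 268^69 mod 1105 = 268. x_0 is neither 1 nor 1104, so continue squaring. x_1 = 268^2 mod 1105 = 1104. x_1 ≡ −1, so 268 is not a witness.
Base 293: x_0 = 293^69 mod 1105 = 463. x_0 is neither 1 nor 1104, so continue squaring. x_1 = 463^2 mod 1105 = 1104. x_1 ≡ −1, so 293 is not a witness.
No listed base is a witness for 1105.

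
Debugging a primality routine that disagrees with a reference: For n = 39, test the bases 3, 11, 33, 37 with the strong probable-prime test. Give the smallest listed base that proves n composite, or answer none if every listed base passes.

3

n − 1 = 38 = 2^1 · 19, so s = 1 and d = 19.
Base 3: x_0 = 3^19 mod 39 = 3. x_0 ∉ {1, 38} and s = 1, so 3 is a Miller–Rabin witness and 39 is composite.
Base 11: x_0 = 11^19 mod 39 = 2. x_0 ∉ {1, 38} and s = 1, so 11 is a Miller–Rabin witness and 39 is composite.
Base 33: x_0 = 33^19 mod 39 = 6. x_0 ∉ {1, 38} and s = 1, so 33 is a Miller–Rabin witness and 39 is composite.
Base 37: x_0 = 37^19 mod 39 = 28. x_0 ∉ {1, 38} and s = 1, so 37 is a Miller–Rabin witness and 39 is composite.
The smallest witness among the given bases is 3.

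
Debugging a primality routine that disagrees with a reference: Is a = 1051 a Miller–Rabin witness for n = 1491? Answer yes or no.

n − 1 = 1490 = 2^1 · 745, so s = 1 and d = 745.
x_0 = 1051^745 mod 1491 = 1.
x_0 = 1, so 1051 is not a witness.

no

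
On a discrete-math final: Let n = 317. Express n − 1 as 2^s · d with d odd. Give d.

Halving: 316 → 158 → 79; 79 is odd.
So 316 = 2^2 · 79.

79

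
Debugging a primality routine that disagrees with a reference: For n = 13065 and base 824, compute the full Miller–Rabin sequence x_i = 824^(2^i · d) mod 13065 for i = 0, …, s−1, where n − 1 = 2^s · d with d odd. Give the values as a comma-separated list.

9794, 12271, 3316

n − 1 = 13064 = 2^3 · 1633, so s = 3 and d = 1633.
x_0 = 824^1633 mod 13065 = 9794.
x_1 = 9794^2 mod 13065 = 12271.
x_2 = 12271^2 mod 13065 = 3316.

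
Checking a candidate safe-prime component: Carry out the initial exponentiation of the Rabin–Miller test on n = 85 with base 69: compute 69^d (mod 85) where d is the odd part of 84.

69

n − 1 = 84 = 2^2 · 21, so s = 2 and d = 21.
69^21 mod 85 = 69.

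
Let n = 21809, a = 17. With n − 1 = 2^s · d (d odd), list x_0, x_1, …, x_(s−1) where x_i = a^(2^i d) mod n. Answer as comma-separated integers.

n − 1 = 21808 = 2^4 · 1363, so s = 4 and d = 1363.
x_0 = 17^1363 mod 21809 = 18655.
x_1 = 18655^2 mod 21809 = 2812.
x_2 = 2812^2 mod 21809 = 12486.
x_3 = 12486^2 mod 21809 = 9464.

18655, 2812, 12486, 9464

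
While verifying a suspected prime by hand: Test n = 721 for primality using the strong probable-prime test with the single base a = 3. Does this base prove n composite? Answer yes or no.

n − 1 = 720 = 2^4 · 45, so s = 4 and d = 45.
x_0 = 3^45 mod 721 = 90.
x_0 is neither 1 nor 720, so continue squaring.
x_1 = 90^2 mod 721 = 169.
x_2 = 169^2 mod 721 = 442.
x_3 = 442^2 mod 721 = 694.
Reached i = s−1 = 3 without hitting −1: 3 is a Miller–Rabin witness and 721 is composite.

yes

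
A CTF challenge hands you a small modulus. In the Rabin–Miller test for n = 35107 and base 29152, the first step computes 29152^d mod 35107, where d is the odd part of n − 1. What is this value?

n − 1 = 35106 = 2^1 · 17553, so s = 1 and d = 17553.
Repeated squaring mod 35107: 29152^1 ≡ 29152, 29152^2 ≡ 3955, 29152^4 ≡ 19410, 29152^8 ≡ 14883, 29152^16 ≡ 13626, 29152^32 ≡ 22060, 29152^64 ≡ 25473, 29152^128 ≡ 26155, 29152^256 ≡ 24130, 29152^512 ≡ 7305, 29152^1024 ≡ 385, 29152^2048 ≡ 7797, 29152^4096 ≡ 22992, 29152^8192 ≡ 25965, 29152^16384 ≡ 21504.
17553 = 16384 + 1024 + 128 + 16 + 1, so 29152^17553 ≡ 21504·385·26155·13626·29152 ≡ 35106 (mod 35107).

35106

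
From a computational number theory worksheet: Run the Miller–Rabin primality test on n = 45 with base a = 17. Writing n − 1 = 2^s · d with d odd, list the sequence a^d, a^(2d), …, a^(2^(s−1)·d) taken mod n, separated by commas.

n − 1 = 44 = 2^2 · 11, so s = 2 and d = 11.
x_0 = 17^11 mod 45 = 8.
x_1 = 8^2 mod 45 = 19.

8, 19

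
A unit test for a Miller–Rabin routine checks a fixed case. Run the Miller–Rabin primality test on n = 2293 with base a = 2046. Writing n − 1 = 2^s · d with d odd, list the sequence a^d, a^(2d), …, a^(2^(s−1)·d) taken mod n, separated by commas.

1, 1

n − 1 = 2292 = 2^2 · 573, so s = 2 and d = 573.
x_0 = 2046^573 mod 2293 = 1.
x_1 = 1^2 mod 2293 = 1.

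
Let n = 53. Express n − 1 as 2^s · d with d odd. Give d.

13

Halving: 52 → 26 → 13; 13 is odd.
So 52 = 2^2 · 13.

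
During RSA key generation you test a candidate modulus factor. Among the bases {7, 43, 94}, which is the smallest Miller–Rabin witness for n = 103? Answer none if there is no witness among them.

n − 1 = 102 = 2^1 · 51, so s = 1 and d = 51.
Base 7: x_0 = 7^51 mod 103 = 1. x_0 = 1, so 7 is not a witness.
Base 43: x_0 = 43^51 mod 103 = 102. x_0 = 102 ≡ −1, so 43 is not a witness.
Base 94: x_0 = 94^51 mod 103 = 102. x_0 = 102 ≡ −1, so 94 is not a witness.
No listed base is a witness for 103.

none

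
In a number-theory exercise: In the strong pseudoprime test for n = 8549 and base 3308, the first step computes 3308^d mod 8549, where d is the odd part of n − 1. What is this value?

251

n − 1 = 8548 = 2^2 · 2137, so s = 2 and d = 2137.
3308^2137 mod 8549 = 251.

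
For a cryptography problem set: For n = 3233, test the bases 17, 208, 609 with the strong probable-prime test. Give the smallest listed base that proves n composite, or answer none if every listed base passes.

17

n − 1 = 3232 = 2^5 · 101, so s = 5 and d = 101.
Base 17: x_0 = 17^101 mod 3233 = 3117. x_0 is neither 1 nor 3232, so continue squaring. x_1 = 3117^2 mod 3233 = 524. x_2 = 524^2 mod 3233 = 3004. x_3 = 3004^2 mod 3233 = 713. x_4 = 713^2 mod 3233 = 788. Reached i = s−1 = 4 without hitting −1: 17 is a Miller–Rabin witness and 3233 is composite.
Base 208: x_0 = 208^101 mod 3233 = 77. x_0 is neither 1 nor 3232, so continue squaring. x_1 = 77^2 mod 3233 = 2696. x_2 = 2696^2 mod 3233 = 632. x_3 = 632^2 mod 3233 = 1765. x_4 = 1765^2 mod 3233 = 1846. Reached i = s−1 = 4 without hitting −1: 208 is a Miller–Rabin witness and 3233 is composite.
Base 609: x_0 = 609^101 mod 3233 = 1158. x_0 is neither 1 nor 3232, so continue squaring. x_1 = 1158^2 mod 3233 = 2502. x_2 = 2502^2 mod 3233 = 916. x_3 = 916^2 mod 3233 = 1709. x_4 = 1709^2 mod 3233 = 1282. Reached i = s−1 = 4 without hitting −1: 609 is a Miller–Rabin witness and 3233 is composite.
The smallest witness among the given bases is 17.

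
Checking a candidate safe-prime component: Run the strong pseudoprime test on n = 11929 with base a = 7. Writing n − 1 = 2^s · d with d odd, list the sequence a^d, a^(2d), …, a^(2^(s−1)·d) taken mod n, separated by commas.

10045, 6543, 9597

n − 1 = 11928 = 2^3 · 1491, so s = 3 and d = 1491.
x_0 = 7^1491 mod 11929 = 10045.
x_1 = 10045^2 mod 11929 = 6543.
x_2 = 6543^2 mod 11929 = 9597.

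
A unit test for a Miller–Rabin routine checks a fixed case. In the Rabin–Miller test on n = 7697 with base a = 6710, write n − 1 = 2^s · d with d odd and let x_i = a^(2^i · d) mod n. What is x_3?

3967

n − 1 = 7696 = 2^4 · 481, so s = 4 and d = 481.
x_0 = 6710^481 mod 7697 = 3128.
x_1 = 3128^2 mod 7697 = 1497.
x_2 = 1497^2 mod 7697 = 1182.
x_3 = 1182^2 mod 7697 = 3967.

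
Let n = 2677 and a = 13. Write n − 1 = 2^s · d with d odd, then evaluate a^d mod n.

n − 1 = 2676 = 2^2 · 669, so s = 2 and d = 669.
13^669 mod 2677 = 2676.

2676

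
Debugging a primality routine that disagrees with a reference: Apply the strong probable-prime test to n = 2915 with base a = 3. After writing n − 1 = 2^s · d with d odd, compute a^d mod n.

n − 1 = 2914 = 2^1 · 1457, so s = 1 and d = 1457.
3^1457 mod 2915 = 1593.

1593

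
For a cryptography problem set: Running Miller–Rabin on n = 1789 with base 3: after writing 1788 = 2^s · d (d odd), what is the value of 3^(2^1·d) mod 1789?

1

n − 1 = 1788 = 2^2 · 447, so s = 2 and d = 447.
x_0 = 3^447 mod 1789 = 1788.
x_1 = 1788^2 mod 1789 = 1.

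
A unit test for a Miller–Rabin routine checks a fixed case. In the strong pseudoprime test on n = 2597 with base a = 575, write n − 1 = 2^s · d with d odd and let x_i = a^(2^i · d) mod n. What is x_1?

400

n − 1 = 2596 = 2^2 · 649, so s = 2 and d = 649.
Repeated squaring mod 2597: 575^1 ≡ 575, 575^2 ≡ 806, 575^4 ≡ 386, 575^8 ≡ 967, 575^16 ≡ 169, 575^32 ≡ 2591, 575^64 ≡ 36, 575^128 ≡ 1296, 575^256 ≡ 1954, 575^512 ≡ 526.
649 = 512 + 128 + 8 + 1, so 575^649 ≡ 526·1296·967·575 ≡ 2087 (mod 2597).
x_0 = 2087.
x_1 = 2087^2 mod 2597 = 400.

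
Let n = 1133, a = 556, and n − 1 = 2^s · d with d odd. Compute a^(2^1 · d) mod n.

874

n − 1 = 1132 = 2^2 · 283, so s = 2 and d = 283.
x_0 = 556^283 mod 1133 = 634.
x_1 = 634^2 mod 1133 = 874.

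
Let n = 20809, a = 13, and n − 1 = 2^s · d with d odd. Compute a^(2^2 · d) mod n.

n − 1 = 20808 = 2^3 · 2601, so s = 3 and d = 2601.
x_0 = 13^2601 mod 20809 = 1.
x_1 = 1^2 mod 20809 = 1.
x_2 = 1^2 mod 20809 = 1.

1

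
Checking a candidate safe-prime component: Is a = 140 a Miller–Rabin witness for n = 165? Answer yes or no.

n − 1 = 164 = 2^2 · 41, so s = 2 and d = 41.
x_0 = 140^41 mod 165 = 140.
x_0 is neither 1 nor 164, so continue squaring.
x_1 = 140^2 mod 165 = 130.
Reached i = s−1 = 1 without hitting −1: 140 is a Miller–Rabin witness and 165 is composite.

yes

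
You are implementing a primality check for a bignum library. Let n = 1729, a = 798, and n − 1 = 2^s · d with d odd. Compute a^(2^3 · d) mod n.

n − 1 = 1728 = 2^6 · 27, so s = 6 and d = 27.
x_0 = 798^27 mod 1729 = 931.
x_1 = 931^2 mod 1729 = 532.
x_2 = 532^2 mod 1729 = 1197.
x_3 = 1197^2 mod 1729 = 1197.

1197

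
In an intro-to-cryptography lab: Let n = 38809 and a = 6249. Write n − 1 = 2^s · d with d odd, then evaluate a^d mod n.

n − 1 = 38808 = 2^3 · 4851, so s = 3 and d = 4851.
6249^4851 mod 38809 = 38219.

38219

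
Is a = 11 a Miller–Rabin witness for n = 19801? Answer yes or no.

n − 1 = 19800 = 2^3 · 2475, so s = 3 and d = 2475.
By repeated squaring, 11^2475 ≡ 19602 (mod 19801).
x_0 = 11^2475 mod 19801 = 19602.
x_0 is neither 1 nor 19800, so continue squaring.
x_1 = 19602^2 mod 19801 = 19800.
x_1 ≡ −1, so 11 is not a witness.

no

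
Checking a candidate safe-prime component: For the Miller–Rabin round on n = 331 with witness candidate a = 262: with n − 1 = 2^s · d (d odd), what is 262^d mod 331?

330

n − 1 = 330 = 2^1 · 165, so s = 1 and d = 165.
Repeated squaring mod 331: 262^1 ≡ 262, 262^2 ≡ 127, 262^4 ≡ 241, 262^8 ≡ 156, 262^16 ≡ 173, 262^32 ≡ 139, 262^64 ≡ 123, 262^128 ≡ 234.
165 = 128 + 32 + 4 + 1, so 262^165 ≡ 234·139·241·262 ≡ 330 (mod 331).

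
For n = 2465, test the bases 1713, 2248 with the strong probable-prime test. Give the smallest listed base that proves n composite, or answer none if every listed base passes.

none

n − 1 = 2464 = 2^5 · 77, so s = 5 and d = 77.
Base 1713: x_0 = 1713^77 mod 2465 = 2308. x_0 is neither 1 nor 2464, so continue squaring. x_1 = 2308^2 mod 2465 = 2464. x_1 ≡ −1, so 1713 is not a witness.
Base 2248: x_0 = 2248^77 mod 2465 = 1143. x_0 is neither 1 nor 2464, so continue squaring. x_1 = 1143^2 mod 2465 = 2464. x_1 ≡ −1, so 2248 is not a witness.
No listed base is a witness for 2465.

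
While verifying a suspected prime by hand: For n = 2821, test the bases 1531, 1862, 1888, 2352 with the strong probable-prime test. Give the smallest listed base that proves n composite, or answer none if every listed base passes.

1862

n − 1 = 2820 = 2^2 · 705, so s = 2 and d = 705.
Base 1531: x_0 = 1531^705 mod 2821 = 2820. x_0 = 2820 ≡ −1, so 1531 is not a witness.
Base 1862: x_0 = 1862^705 mod 2821 = 2016. x_0 is neither 1 nor 2820, so continue squaring. x_1 = 2016^2 mod 2821 = 2016. Reached i = s−1 = 1 without hitting −1: 1862 is a Miller–Rabin witness and 2821 is composite.
Base 1888: x_0 = 1888^705 mod 2821 = 1210. x_0 is neither 1 nor 2820, so continue squaring. x_1 = 1210^2 mod 2821 = 1. x_1 = 1 but x_0 ≠ ±1, a nontrivial square root of 1 — 1888 is a witness and 2821 is composite.
Base 2352: x_0 = 2352^705 mod 2821 = 805. x_0 is neither 1 nor 2820, so continue squaring. x_1 = 805^2 mod 2821 = 2016. Reached i = s−1 = 1 without hitting −1: 2352 is a Miller–Rabin witness and 2821 is composite.
The smallest witness among the given bases is 1862.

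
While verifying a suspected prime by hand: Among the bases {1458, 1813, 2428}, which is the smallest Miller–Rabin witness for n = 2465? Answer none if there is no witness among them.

n − 1 = 2464 = 2^5 · 77, so s = 5 and d = 77.
Base 1458: x_0 = 1458^77 mod 2465 = 1288. x_0 is neither 1 nor 2464, so continue squaring. x_1 = 1288^2 mod 2465 = 2464. x_1 ≡ −1, so 1458 is not a witness.
Base 1813: x_0 = 1813^77 mod 2465 = 2013. x_0 is neither 1 nor 2464, so continue squaring. x_1 = 2013^2 mod 2465 = 2174. x_2 = 2174^2 mod 2465 = 871. x_3 = 871^2 mod 2465 = 1886. x_4 = 1886^2 mod 2465 = 1. x_4 = 1 but x_3 ≠ ±1, a nontrivial square root of 1 — 1813 is a witness and 2465 is composite.
Base 2428: x_0 = 2428^77 mod 2465 = 2453. x_0 is neither 1 nor 2464, so continue squaring. x_1 = 2453^2 mod 2465 = 144. x_2 = 144^2 mod 2465 = 1016. x_3 = 1016^2 mod 2465 = 1886. x_4 = 1886^2 mod 2465 = 1. x_4 = 1 but x_3 ≠ ±1, a nontrivial square root of 1 — 2428 is a witness and 2465 is composite.
The smallest witness among the given bases is 1813.

1813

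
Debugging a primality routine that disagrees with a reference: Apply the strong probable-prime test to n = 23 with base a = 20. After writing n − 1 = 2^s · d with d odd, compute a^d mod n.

22

n − 1 = 22 = 2^1 · 11, so s = 1 and d = 11.
By repeated squaring, 20^11 ≡ 22 (mod 23).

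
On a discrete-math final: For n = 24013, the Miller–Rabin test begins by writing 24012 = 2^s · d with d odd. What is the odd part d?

Halving: 24012 → 12006 → 6003; 6003 is odd.
So 24012 = 2^2 · 6003.

6003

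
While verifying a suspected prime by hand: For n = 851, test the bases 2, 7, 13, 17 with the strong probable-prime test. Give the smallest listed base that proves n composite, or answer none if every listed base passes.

2

n − 1 = 850 = 2^1 · 425, so s = 1 and d = 425.
Base 2: x_0 = 2^425 mod 851 = 542. x_0 ∉ {1, 850} and s = 1, so 2 is a Miller–Rabin witness and 851 is composite.
Base 7: x_0 = 7^425 mod 851 = 419. x_0 ∉ {1, 850} and s = 1, so 7 is a Miller–Rabin witness and 851 is composite.
Base 13: x_0 = 13^425 mod 851 = 170. x_0 ∉ {1, 850} and s = 1, so 13 is a Miller–Rabin witness and 851 is composite.
Base 17: x_0 = 17^425 mod 851 = 227. x_0 ∉ {1, 850} and s = 1, so 17 is a Miller–Rabin witness and 851 is composite.
The smallest witness among the given bases is 2.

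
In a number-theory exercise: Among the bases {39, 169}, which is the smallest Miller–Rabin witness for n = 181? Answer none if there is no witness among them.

n − 1 = 180 = 2^2 · 45, so s = 2 and d = 45.
Base 39: x_0 = 39^45 mod 181 = 1. x_0 = 1, so 39 is not a witness.
Base 169: x_0 = 169^45 mod 181 = 1. x_0 = 1, so 169 is not a witness.
No listed base is a witness for 181.

none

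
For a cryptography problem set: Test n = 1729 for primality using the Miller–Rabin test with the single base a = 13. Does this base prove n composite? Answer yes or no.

n − 1 = 1728 = 2^6 · 27, so s = 6 and d = 27.
x_0 = 13^27 mod 1729 = 1196.
x_0 is neither 1 nor 1728, so continue squaring.
x_1 = 1196^2 mod 1729 = 533.
x_2 = 533^2 mod 1729 = 533.
x_3 = 533^2 mod 1729 = 533.
x_4 = 533^2 mod 1729 = 533.
x_5 = 533^2 mod 1729 = 533.
Reached i = s−1 = 5 without hitting −1: 13 is a Miller–Rabin witness and 1729 is composite.

yes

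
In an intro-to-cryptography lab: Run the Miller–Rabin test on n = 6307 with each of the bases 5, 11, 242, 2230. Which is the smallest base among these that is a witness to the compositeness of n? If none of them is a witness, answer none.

n − 1 = 6306 = 2^1 · 3153, so s = 1 and d = 3153.
Base 5: x_0 = 5^3153 mod 6307 = 209. x_0 ∉ {1, 6306} and s = 1, so 5 is a Miller–Rabin witness and 6307 is composite.
Base 11: x_0 = 11^3153 mod 6307 = 4159. x_0 ∉ {1, 6306} and s = 1, so 11 is a Miller–Rabin witness and 6307 is composite.
Base 242: x_0 = 242^3153 mod 6307 = 4747. x_0 ∉ {1, 6306} and s = 1, so 242 is a Miller–Rabin witness and 6307 is composite.
Base 2230: x_0 = 2230^3153 mod 6307 = 5307. x_0 ∉ {1, 6306} and s = 1, so 2230 is a Miller–Rabin witness and 6307 is composite.
The smallest witness among the given bases is 5.

5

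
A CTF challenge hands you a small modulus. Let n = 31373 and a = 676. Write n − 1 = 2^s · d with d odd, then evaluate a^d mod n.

n − 1 = 31372 = 2^2 · 7843, so s = 2 and d = 7843.
Repeated squaring mod 31373: 676^1 ≡ 676, 676^2 ≡ 17754, 676^4 ≡ 31358, 676^8 ≡ 225, 676^16 ≡ 19252, 676^32 ≡ 30255, 676^64 ≡ 26377, 676^128 ≡ 18481, 676^256 ≡ 20883, 676^512 ≡ 14989, 676^1024 ≡ 8068, 676^2048 ≡ 25022, 676^4096 ≡ 20896.
7843 = 4096 + 2048 + 1024 + 512 + 128 + 32 + 2 + 1, so 676^7843 ≡ 20896·25022·8068·14989·18481·30255·17754·676 ≡ 3954 (mod 31373).

3954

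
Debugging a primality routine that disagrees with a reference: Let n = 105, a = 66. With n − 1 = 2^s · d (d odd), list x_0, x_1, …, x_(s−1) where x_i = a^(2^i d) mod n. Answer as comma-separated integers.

66, 51, 81

n − 1 = 104 = 2^3 · 13, so s = 3 and d = 13.
x_0 = 66^13 mod 105 = 66.
x_1 = 66^2 mod 105 = 51.
x_2 = 51^2 mod 105 = 81.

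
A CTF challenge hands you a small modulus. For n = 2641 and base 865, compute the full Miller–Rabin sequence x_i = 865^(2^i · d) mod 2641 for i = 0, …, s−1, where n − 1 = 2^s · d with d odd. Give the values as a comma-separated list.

n − 1 = 2640 = 2^4 · 165, so s = 4 and d = 165.
x_0 = 865^165 mod 2641 = 202.
x_1 = 202^2 mod 2641 = 1189.
x_2 = 1189^2 mod 2641 = 786.
x_3 = 786^2 mod 2641 = 2443.

202, 1189, 786, 2443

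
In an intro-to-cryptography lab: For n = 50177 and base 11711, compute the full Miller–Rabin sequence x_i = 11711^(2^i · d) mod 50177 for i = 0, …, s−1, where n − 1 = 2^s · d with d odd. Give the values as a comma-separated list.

n − 1 = 50176 = 2^10 · 49, so s = 10 and d = 49.
x_0 = 11711^49 mod 50177 = 28068.
x_1 = 28068^2 mod 50177 = 33724.
x_2 = 33724^2 mod 50177 = 46471.
x_3 = 46471^2 mod 50177 = 36115.
x_4 = 36115^2 mod 50177 = 42464.
x_5 = 42464^2 mod 50177 = 30624.
x_6 = 30624^2 mod 50177 = 21246.
x_7 = 21246^2 mod 50177 = 224.
x_8 = 224^2 mod 50177 = 50176.
x_9 = 50176^2 mod 50177 = 1.

28068, 33724, 46471, 36115, 42464, 30624, 21246, 224, 50176, 1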